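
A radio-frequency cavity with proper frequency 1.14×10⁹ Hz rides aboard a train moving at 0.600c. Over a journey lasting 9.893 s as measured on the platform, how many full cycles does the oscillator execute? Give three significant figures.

N = 9.02×10⁹

γ = 1/√(1 − 0.600²) = 5/4 = 1.250
The oscillator's own cycle count is N = f × τ where τ is the proper time on the train. τ = Δt/γ = 9.893/1.250 = 7.914 s = 7.914×10⁰ s.
N = 1.14×10⁹ × 7.914×10⁰ = 9.022×10⁹.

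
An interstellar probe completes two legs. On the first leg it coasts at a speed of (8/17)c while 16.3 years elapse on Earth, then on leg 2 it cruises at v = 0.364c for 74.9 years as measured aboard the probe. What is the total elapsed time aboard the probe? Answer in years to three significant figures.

τ = 89.3 years

Leg 1: γ = 1/√(1 − (8/17)²) = 17/15 ≈ 1.133; τ_1 = 16.3/1.133 = 14.38 years.
Leg 2: 74.9 years is already measured aboard the probe.
Total: 14.38 + 74.90 years.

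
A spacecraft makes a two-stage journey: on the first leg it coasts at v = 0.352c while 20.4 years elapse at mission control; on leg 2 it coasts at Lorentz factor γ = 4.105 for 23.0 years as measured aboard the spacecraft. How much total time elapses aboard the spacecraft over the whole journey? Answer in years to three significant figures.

Leg 1: γ = 1/√(1 − 0.352²) = 1/√0.8761 = 1.068; τ_1 = 20.4/1.068 = 19.09 years.
Leg 2: 23.0 years is already measured aboard the spacecraft.
Total: 19.09 + 23.00 years.

τ = 42.1 years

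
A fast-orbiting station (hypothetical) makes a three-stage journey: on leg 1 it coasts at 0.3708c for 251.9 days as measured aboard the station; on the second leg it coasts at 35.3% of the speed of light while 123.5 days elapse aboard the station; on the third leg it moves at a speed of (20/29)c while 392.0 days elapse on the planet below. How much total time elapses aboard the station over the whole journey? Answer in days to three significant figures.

Leg 1: 251.9 days is already measured aboard the station.
Leg 2: 123.5 days is already measured aboard the station.
Leg 3: γ = 1/√(1 − (20/29)²) = 29/21 ≈ 1.381; τ_3 = 392.0/1.381 = 283.9 days.
Total: 251.9 + 123.5 + 283.9 days.

τ = 659 days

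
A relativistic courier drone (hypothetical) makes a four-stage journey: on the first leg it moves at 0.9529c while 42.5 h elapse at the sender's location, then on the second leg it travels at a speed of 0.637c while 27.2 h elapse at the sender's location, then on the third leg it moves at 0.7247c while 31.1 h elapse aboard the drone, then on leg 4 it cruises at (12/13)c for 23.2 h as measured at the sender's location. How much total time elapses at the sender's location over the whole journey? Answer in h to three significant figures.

Δt = 138 h

Leg 1: 42.5 h is already measured at the sender's location.
Leg 2: 27.2 h is already measured at the sender's location.
Leg 3: γ = 1/√(1 − 0.7247²) = 1/√0.4748 = 1.451; Δt_3 = 1.451 × 31.1 = 45.13 h.
Leg 4: 23.2 h is already measured at the sender's location.
Total: 42.50 + 27.20 + 45.13 + 23.20 h.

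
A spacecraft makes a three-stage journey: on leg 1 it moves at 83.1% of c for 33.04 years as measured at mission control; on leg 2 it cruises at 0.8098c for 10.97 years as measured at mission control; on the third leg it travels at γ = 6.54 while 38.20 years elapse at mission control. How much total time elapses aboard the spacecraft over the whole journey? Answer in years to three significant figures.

Leg 1: β = 0.831; γ = 1/√(1 − 0.831²) = 1/√0.3094 = 1.798; τ_1 = 33.04/1.798 = 18.38 years.
Leg 2: γ = 1/√(1 − 0.8098²) = 1/√0.3442 = 1.704; τ_2 = 10.97/1.704 = 6.436 years.
Leg 3: γ = 6.54; τ_3 = 38.20/6.540 = 5.841 years.
Total: 18.38 + 6.436 + 5.841 years.

τ = 30.7 years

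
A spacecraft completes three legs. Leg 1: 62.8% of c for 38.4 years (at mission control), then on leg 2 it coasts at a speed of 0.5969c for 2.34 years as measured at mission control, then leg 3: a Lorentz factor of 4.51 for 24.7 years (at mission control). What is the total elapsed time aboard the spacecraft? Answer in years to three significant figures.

Leg 1: β = 0.628; γ = 1/√(1 − 0.628²) = 1/√0.6056 = 1.285; τ_1 = 38.4/1.285 = 29.88 years.
Leg 2: γ = 1/√(1 − 0.5969²) = 1/√0.6437 = 1.246; τ_2 = 2.34/1.246 = 1.877 years.
Leg 3: γ = 4.51; τ_3 = 24.7/4.510 = 5.477 years.
Total: 29.88 + 1.877 + 5.477 years.

τ = 37.2 years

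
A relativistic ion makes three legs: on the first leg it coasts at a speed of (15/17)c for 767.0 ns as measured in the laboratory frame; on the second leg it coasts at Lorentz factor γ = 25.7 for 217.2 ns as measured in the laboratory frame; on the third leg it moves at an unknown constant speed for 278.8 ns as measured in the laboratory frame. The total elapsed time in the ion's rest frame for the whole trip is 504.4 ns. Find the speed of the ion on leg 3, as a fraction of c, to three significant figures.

Leg 1: γ = 1/√(1 − (15/17)²) = 17/8 = 2.125; τ_1 = 767.0/2.125 = 360.9 ns.
Leg 2: γ = 25.7; τ_2 = 217.2/25.70 = 8.451 ns.
Leg 3: speed unknown; τ_3 = 278.8/γ_3.
Total proper time: 360.9 + 8.451 + τ_3 = 504.4, so τ_3 = 504.4 − 369.4 = 135.0 ns.
γ_3 = 278.8/135.0 = 2.065; β = √(1 − 1/γ²) = √0.7655.

β = 0.875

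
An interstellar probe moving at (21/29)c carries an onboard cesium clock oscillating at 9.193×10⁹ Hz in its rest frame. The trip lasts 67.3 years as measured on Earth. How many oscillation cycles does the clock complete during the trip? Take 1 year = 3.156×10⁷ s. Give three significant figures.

γ = 1/√(1 − (21/29)²) = 29/20 = 1.450
The oscillator's own cycle count is N = f × τ where τ is the proper time aboard the probe. τ = Δt/γ = 67.3/1.450 = 46.41 years = 1.465×10⁹ s.
N = 9.193×10⁹ × 1.465×10⁹ = 1.347×10¹⁹.

N = 1.35×10¹⁹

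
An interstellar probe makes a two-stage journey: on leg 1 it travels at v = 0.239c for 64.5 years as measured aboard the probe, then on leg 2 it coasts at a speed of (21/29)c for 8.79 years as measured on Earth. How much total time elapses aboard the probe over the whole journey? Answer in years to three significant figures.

τ = 70.6 years

Leg 1: 64.5 years is already measured aboard the probe.
Leg 2: γ = 1/√(1 − (21/29)²) = 29/20 = 1.450; τ_2 = 8.79/1.450 = 6.062 years.
Total: 64.50 + 6.062 years.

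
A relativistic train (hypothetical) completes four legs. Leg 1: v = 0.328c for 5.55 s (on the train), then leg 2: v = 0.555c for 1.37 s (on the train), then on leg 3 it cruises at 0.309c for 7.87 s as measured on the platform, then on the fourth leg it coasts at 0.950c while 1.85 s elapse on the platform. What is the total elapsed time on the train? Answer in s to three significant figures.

Leg 1: 5.55 s is already measured on the train.
Leg 2: 1.37 s is already measured on the train.
Leg 3: γ = 1/√(1 − 0.309²) = 1/√0.9045 = 1.051; τ_3 = 7.87/1.051 = 7.485 s.
Leg 4: γ = 1/√(1 − 0.950²) = 1/√0.09750 = 3.203; τ_4 = 1.85/3.203 = 0.5777 s.
Total: 5.550 + 1.370 + 7.485 + 0.5777 s.

τ = 15.0 s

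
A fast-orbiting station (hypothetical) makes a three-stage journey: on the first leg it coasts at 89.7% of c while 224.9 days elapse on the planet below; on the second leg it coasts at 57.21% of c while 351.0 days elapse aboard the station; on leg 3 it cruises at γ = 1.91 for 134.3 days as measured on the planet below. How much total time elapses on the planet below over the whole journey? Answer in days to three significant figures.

Δt = 787 days

Leg 1: 224.9 days is already measured on the planet below.
Leg 2: β = 0.5721; γ = 1/√(1 − 0.5721²) = 1/√0.6727 = 1.219; Δt_2 = 1.219 × 351.0 = 428.0 days.
Leg 3: 134.3 days is already measured on the planet below.
Total: 224.9 + 428.0 + 134.3 days.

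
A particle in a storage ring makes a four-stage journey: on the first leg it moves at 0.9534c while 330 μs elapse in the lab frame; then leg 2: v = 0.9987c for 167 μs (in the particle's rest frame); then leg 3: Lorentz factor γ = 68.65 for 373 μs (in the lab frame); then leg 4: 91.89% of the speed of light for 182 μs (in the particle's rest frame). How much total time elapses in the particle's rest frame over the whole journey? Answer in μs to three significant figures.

τ = 454 μs

Leg 1: γ = 1/√(1 − 0.9534²) = 1/√0.09103 = 3.314; τ_1 = 330/3.314 = 99.56 μs.
Leg 2: 167 μs is already measured in the particle's rest frame.
Leg 3: γ = 68.65; τ_3 = 373/68.65 = 5.433 μs.
Leg 4: 182 μs is already measured in the particle's rest frame.
Total: 99.56 + 167.0 + 5.433 + 182.0 μs.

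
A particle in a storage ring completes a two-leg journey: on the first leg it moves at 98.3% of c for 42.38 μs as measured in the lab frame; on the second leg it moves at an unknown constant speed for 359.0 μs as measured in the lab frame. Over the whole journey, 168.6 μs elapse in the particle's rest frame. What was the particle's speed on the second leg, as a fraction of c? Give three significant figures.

Leg 1: β = 0.983; γ = 1/√(1 − 0.983²) = 1/√0.03371 = 5.446; τ_1 = 42.38/5.446 = 7.781 μs.
Leg 2: speed unknown; τ_2 = 359.0/γ_2.
Total proper time: 7.781 + τ_2 = 168.6, so τ_2 = 168.6 − 7.781 = 160.8 μs.
γ_2 = 359.0/160.8 = 2.232; β = √(1 − 1/γ²) = √0.7993.

β = 0.894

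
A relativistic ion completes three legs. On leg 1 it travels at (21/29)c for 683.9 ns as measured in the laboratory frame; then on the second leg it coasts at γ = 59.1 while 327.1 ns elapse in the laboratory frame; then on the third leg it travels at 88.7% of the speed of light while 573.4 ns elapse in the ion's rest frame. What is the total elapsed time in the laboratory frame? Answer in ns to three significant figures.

Leg 1: 683.9 ns is already measured in the laboratory frame.
Leg 2: 327.1 ns is already measured in the laboratory frame.
Leg 3: β = 0.887; γ = 1/√(1 − 0.887²) = 1/√0.2132 = 2.166; Δt_3 = 2.166 × 573.4 = 1242 ns.
Total: 683.9 + 327.1 + 1242 ns.

Δt = 2250 ns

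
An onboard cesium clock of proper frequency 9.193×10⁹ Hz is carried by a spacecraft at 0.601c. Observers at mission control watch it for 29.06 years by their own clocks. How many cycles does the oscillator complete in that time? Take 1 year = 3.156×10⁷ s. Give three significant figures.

N = 6.74×10¹⁸

γ = 1/√(1 − 0.601²) = 1/√0.6388 = 1.251
During 29.06 years of lab time, the oscillator's proper time advances by τ = Δt/γ = 29.06/1.251 = 23.23 years = 7.330×10⁸ s.
N = f × τ = 9.193×10⁹ × 7.330×10⁸ = 6.739×10¹⁸.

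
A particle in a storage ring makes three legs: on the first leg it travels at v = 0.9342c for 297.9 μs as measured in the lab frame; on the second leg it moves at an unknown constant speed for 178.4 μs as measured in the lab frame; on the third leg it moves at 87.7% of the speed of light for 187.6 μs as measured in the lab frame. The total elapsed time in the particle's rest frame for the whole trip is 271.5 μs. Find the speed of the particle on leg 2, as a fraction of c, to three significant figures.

Leg 1: γ = 1/√(1 − 0.9342²) = 1/√0.1273 = 2.803; τ_1 = 297.9/2.803 = 106.3 μs.
Leg 2: speed unknown; τ_2 = 178.4/γ_2.
Leg 3: β = 0.877; γ = 1/√(1 − 0.877²) = 1/√0.2309 = 2.081; τ_3 = 187.6/2.081 = 90.14 μs.
Total proper time: 106.3 + τ_2 + 90.14 = 271.5, so τ_2 = 271.5 − 196.4 = 75.08 μs.
γ_2 = 178.4/75.08 = 2.376; β = √(1 − 1/γ²) = √0.8229.

β = 0.907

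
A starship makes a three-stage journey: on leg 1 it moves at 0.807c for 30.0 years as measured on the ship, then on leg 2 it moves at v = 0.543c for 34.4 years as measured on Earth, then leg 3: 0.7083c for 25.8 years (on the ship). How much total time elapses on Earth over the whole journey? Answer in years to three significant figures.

Leg 1: γ = 1/√(1 − 0.807²) = 1/√0.3488 = 1.693; Δt_1 = 1.693 × 30.0 = 50.80 years.
Leg 2: 34.4 years is already measured on Earth.
Leg 3: γ = 1/√(1 − 0.7083²) = 1/√0.4983 = 1.417; Δt_3 = 1.417 × 25.8 = 36.55 years.
Total: 50.80 + 34.40 + 36.55 years.

Δt = 122 years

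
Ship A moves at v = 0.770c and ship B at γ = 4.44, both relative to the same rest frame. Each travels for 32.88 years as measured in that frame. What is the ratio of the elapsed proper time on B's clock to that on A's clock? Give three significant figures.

τ_B/τ_A = 0.353

A: γ = 1/√(1 − 0.770²) = 1/√0.4071 = 1.567. B: γ = 4.44.
τ_A/τ_B = γ_B/γ_A = 4.440/1.567 = 2.833, so τ_B/τ_A = 0.3530.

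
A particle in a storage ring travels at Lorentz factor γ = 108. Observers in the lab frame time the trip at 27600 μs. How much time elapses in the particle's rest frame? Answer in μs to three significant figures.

τ = 256 μs

γ = 108
The interval measured in the lab frame is the dilated one; the clock in the particle's rest frame measures the proper time τ = Δt/γ = 27600/108.0 μs.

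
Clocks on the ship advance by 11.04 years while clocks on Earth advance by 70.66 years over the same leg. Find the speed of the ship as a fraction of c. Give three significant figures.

v = 0.988c

The proper time is measured on the ship (both events occur at the ship's location); Δt is measured on Earth. γ = Δt/τ = 70.66/11.04 = 6.400.
β = √(1 − 1/γ²) = √(1 − 0.02441) = √0.9756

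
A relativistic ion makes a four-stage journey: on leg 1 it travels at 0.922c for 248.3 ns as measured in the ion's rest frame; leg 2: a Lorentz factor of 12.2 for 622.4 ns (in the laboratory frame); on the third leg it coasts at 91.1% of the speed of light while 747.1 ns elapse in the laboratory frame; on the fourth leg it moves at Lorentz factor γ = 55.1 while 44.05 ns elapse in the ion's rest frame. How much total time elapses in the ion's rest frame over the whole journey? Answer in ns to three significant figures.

τ = 651 ns

Leg 1: 248.3 ns is already measured in the ion's rest frame.
Leg 2: γ = 12.2; τ_2 = 622.4/12.20 = 51.02 ns.
Leg 3: β = 0.911; γ = 1/√(1 − 0.911²) = 1/√0.1701 = 2.425; τ_3 = 747.1/2.425 = 308.1 ns.
Leg 4: 44.05 ns is already measured in the ion's rest frame.
Total: 248.3 + 51.02 + 308.1 + 44.05 ns.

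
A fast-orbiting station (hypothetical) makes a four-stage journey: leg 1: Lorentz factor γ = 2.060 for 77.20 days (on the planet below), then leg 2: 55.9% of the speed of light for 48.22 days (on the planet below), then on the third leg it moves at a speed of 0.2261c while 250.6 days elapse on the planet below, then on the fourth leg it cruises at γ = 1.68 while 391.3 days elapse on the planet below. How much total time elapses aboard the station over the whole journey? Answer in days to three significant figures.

Leg 1: γ = 2.060; τ_1 = 77.20/2.060 = 37.48 days.
Leg 2: β = 0.559; γ = 1/√(1 − 0.559²) = 1/√0.6875 = 1.206; τ_2 = 48.22/1.206 = 39.98 days.
Leg 3: γ = 1/√(1 − 0.2261²) = 1/√0.9489 = 1.027; τ_3 = 250.6/1.027 = 244.1 days.
Leg 4: γ = 1.68; τ_4 = 391.3/1.680 = 232.9 days.
Total: 37.48 + 39.98 + 244.1 + 232.9 days.

τ = 554 days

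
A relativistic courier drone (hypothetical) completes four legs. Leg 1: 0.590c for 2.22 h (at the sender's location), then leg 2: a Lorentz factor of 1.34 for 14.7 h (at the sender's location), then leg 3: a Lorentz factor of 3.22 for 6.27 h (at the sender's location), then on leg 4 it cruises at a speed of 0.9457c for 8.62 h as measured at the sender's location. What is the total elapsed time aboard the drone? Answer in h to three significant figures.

τ = 17.5 h

Leg 1: γ = 1/√(1 − 0.590²) = 1/√0.6519 = 1.239; τ_1 = 2.22/1.239 = 1.792 h.
Leg 2: γ = 1.34; τ_2 = 14.7/1.340 = 10.97 h.
Leg 3: γ = 3.22; τ_3 = 6.27/3.220 = 1.947 h.
Leg 4: γ = 1/√(1 − 0.9457²) = 1/√0.1057 = 3.077; τ_4 = 8.62/3.077 = 2.802 h.
Total: 1.792 + 10.97 + 1.947 + 2.802 h.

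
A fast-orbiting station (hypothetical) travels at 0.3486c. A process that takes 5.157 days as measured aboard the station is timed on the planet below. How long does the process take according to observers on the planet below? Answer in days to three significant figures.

γ = 1/√(1 − 0.3486²) = 1/√0.8785 = 1.067
The interval measured aboard the station is the proper time (both events occur at the same place in that frame); the lab-frame interval is Δt = γτ = 1.067 × 5.157 days.

Δt = 5.50 days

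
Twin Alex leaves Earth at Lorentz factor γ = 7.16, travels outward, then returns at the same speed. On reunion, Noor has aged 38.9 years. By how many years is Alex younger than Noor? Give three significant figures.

γ = 7.16
Alex's elapsed proper time: τ = 38.9/7.160 = 5.433 years.
Age gap = Δt − τ = 38.9 − 5.433 years.

Δt − τ = 33.5 years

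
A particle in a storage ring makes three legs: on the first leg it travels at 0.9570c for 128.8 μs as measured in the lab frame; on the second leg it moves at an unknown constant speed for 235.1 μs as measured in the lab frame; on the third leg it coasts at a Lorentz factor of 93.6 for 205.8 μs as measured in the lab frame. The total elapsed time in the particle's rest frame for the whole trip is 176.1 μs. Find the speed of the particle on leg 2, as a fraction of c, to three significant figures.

β = 0.814

Leg 1: γ = 1/√(1 − 0.9570²) = 1/√0.08415 = 3.447; τ_1 = 128.8/3.447 = 37.36 μs.
Leg 2: speed unknown; τ_2 = 235.1/γ_2.
Leg 3: γ = 93.6; τ_3 = 205.8/93.60 = 2.199 μs.
Total proper time: 37.36 + τ_2 + 2.199 = 176.1, so τ_2 = 176.1 − 39.56 = 136.5 μs.
γ_2 = 235.1/136.5 = 1.722; β = √(1 − 1/γ²) = √0.6627.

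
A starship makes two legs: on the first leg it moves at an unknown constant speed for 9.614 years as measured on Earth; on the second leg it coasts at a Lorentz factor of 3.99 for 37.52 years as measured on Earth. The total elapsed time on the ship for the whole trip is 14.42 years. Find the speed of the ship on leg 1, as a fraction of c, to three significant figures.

β = 0.853

Leg 1: speed unknown; τ_1 = 9.614/γ_1.
Leg 2: γ = 3.99; τ_2 = 37.52/3.990 = 9.404 years.
Total proper time: τ_1 + 9.404 = 14.42, so τ_1 = 14.42 − 9.404 = 5.016 years.
γ_1 = 9.614/5.016 = 1.916; β = √(1 − 1/γ²) = √0.7277.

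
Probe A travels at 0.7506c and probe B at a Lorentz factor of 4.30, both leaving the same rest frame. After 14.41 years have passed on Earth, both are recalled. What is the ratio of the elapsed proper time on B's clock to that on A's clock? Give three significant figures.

A: γ = 1/√(1 − 0.7506²) = 1/√0.4366 = 1.513. B: γ = 4.30.
τ_A/τ_B = γ_B/γ_A = 4.300/1.513 = 2.841, so τ_B/τ_A = 0.3520.

τ_B/τ_A = 0.352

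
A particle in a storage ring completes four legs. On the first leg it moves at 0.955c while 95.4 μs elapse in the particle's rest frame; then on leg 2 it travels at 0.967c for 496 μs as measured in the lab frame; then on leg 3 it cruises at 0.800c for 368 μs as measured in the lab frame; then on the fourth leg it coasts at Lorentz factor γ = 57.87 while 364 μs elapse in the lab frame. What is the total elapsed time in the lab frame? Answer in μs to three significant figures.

Δt = 1550 μs

Leg 1: γ = 1/√(1 − 0.955²) = 1/√0.08798 = 3.371; Δt_1 = 3.371 × 95.4 = 321.6 μs.
Leg 2: 496 μs is already measured in the lab frame.
Leg 3: 368 μs is already measured in the lab frame.
Leg 4: 364 μs is already measured in the lab frame.
Total: 321.6 + 496.0 + 368.0 + 364.0 μs.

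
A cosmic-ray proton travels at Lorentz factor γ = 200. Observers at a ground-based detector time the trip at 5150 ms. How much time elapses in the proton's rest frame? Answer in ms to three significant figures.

τ = 25.8 ms

γ = 200
The interval measured at a ground-based detector is the dilated one; the clock in the proton's rest frame measures the proper time τ = Δt/γ = 5150/200.0 ms.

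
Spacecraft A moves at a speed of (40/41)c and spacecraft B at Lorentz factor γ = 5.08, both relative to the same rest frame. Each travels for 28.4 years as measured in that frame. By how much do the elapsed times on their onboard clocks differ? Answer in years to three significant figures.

A: γ = 1/√(1 − (40/41)²) = 41/9 ≈ 4.556; τ_A = 28.4/4.556 = 6.234 years.
B: γ = 5.08; τ_B = 28.4/5.080 = 5.591 years.

|τ_A − τ_B| = 0.644 years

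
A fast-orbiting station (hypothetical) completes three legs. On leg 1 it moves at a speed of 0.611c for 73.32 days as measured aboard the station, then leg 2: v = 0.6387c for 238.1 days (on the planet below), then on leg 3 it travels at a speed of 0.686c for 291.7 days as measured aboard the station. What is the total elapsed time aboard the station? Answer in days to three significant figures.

τ = 548 days

Leg 1: 73.32 days is already measured aboard the station.
Leg 2: γ = 1/√(1 − 0.6387²) = 1/√0.5921 = 1.300; τ_2 = 238.1/1.300 = 183.2 days.
Leg 3: 291.7 days is already measured aboard the station.
Total: 73.32 + 183.2 + 291.7 days.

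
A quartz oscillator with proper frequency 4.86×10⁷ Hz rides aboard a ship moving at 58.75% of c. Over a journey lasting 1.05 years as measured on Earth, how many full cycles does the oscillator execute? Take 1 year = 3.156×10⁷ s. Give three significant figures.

β = 0.5875; γ = 1/√(1 − 0.5875²) = 1/√0.6548 = 1.236
The oscillator's own cycle count is N = f × τ where τ is the proper time on the ship. τ = Δt/γ = 1.05/1.236 = 0.8497 years = 2.682×10⁷ s.
N = 4.86×10⁷ × 2.682×10⁷ = 1.303×10¹⁵.

N = 1.30×10¹⁵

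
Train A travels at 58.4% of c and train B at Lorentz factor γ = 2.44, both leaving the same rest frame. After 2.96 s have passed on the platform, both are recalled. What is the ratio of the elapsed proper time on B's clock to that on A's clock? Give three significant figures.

A: β = 0.584; γ = 1/√(1 − 0.584²) = 1/√0.6589 = 1.232. B: γ = 2.44.
τ_A/τ_B = γ_B/γ_A = 2.440/1.232 = 1.981, so τ_B/τ_A = 0.5049.

τ_B/τ_A = 0.505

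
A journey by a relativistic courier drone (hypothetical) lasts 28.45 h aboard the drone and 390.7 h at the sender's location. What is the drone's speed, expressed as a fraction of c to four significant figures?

The proper time is measured aboard the drone (both events occur at the drone's location); Δt is measured at the sender's location. γ = Δt/τ = 390.7/28.45 = 13.73.
β = √(1 − 1/γ²) = √(1 − 0.005302) = √0.9947

v = 0.9973c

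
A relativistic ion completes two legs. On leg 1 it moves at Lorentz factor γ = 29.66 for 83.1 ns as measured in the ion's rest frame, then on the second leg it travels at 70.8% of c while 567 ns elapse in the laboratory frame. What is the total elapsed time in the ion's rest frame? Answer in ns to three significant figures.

τ = 484 ns

Leg 1: 83.1 ns is already measured in the ion's rest frame.
Leg 2: β = 0.708; γ = 1/√(1 − 0.708²) = 1/√0.4987 = 1.416; τ_2 = 567/1.416 = 400.4 ns.
Total: 83.10 + 400.4 ns.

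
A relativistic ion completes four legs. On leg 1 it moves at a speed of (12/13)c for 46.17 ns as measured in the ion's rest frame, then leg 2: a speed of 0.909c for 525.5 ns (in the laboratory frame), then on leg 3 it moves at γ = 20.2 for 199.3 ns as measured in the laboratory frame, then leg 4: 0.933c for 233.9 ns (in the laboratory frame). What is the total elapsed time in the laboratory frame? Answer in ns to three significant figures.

Leg 1: γ = 1/√(1 − (12/13)²) = 13/5 = 2.600; Δt_1 = 2.600 × 46.17 = 120.0 ns.
Leg 2: 525.5 ns is already measured in the laboratory frame.
Leg 3: 199.3 ns is already measured in the laboratory frame.
Leg 4: 233.9 ns is already measured in the laboratory frame.
Total: 120.0 + 525.5 + 199.3 + 233.9 ns.

Δt = 1080 ns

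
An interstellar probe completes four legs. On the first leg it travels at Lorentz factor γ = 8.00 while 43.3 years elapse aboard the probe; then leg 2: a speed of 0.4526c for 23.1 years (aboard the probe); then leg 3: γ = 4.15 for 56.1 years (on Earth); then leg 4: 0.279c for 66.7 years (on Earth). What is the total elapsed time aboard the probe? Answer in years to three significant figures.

Leg 1: 43.3 years is already measured aboard the probe.
Leg 2: 23.1 years is already measured aboard the probe.
Leg 3: γ = 4.15; τ_3 = 56.1/4.150 = 13.52 years.
Leg 4: γ = 1/√(1 − 0.279²) = 1/√0.9222 = 1.041; τ_4 = 66.7/1.041 = 64.05 years.
Total: 43.30 + 23.10 + 13.52 + 64.05 years.

τ = 144 years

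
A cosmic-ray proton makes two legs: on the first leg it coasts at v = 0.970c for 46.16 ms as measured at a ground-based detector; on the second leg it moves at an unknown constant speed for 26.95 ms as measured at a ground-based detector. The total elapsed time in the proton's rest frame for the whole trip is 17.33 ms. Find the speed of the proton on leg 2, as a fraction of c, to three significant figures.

β = 0.974

Leg 1: γ = 1/√(1 − 0.970²) = 1/√0.05910 = 4.113; τ_1 = 46.16/4.113 = 11.22 ms.
Leg 2: speed unknown; τ_2 = 26.95/γ_2.
Total proper time: 11.22 + τ_2 = 17.33, so τ_2 = 17.33 − 11.22 = 6.108 ms.
γ_2 = 26.95/6.108 = 4.412; β = √(1 − 1/γ²) = √0.9486.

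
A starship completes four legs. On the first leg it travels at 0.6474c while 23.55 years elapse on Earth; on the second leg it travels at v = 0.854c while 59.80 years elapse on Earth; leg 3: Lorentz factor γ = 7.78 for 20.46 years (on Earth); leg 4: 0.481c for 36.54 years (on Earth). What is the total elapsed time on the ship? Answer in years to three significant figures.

Leg 1: γ = 1/√(1 − 0.6474²) = 1/√0.5809 = 1.312; τ_1 = 23.55/1.312 = 17.95 years.
Leg 2: γ = 1/√(1 − 0.854²) = 1/√0.2707 = 1.922; τ_2 = 59.80/1.922 = 31.11 years.
Leg 3: γ = 7.78; τ_3 = 20.46/7.780 = 2.630 years.
Leg 4: γ = 1/√(1 − 0.481²) = 1/√0.7686 = 1.141; τ_4 = 36.54/1.141 = 32.04 years.
Total: 17.95 + 31.11 + 2.630 + 32.04 years.

τ = 83.7 years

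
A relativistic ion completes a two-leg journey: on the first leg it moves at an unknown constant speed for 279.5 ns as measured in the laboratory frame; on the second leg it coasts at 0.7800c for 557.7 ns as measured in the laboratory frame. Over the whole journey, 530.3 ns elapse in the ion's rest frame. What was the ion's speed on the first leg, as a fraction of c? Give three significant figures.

β = 0.761

Leg 1: speed unknown; τ_1 = 279.5/γ_1.
Leg 2: γ = 1/√(1 − 0.7800²) = 1/√0.3916 = 1.598; τ_2 = 557.7/1.598 = 349.0 ns.
Total proper time: τ_1 + 349.0 = 530.3, so τ_1 = 530.3 − 349.0 = 181.3 ns.
γ_1 = 279.5/181.3 = 1.542; β = √(1 − 1/γ²) = √0.5792.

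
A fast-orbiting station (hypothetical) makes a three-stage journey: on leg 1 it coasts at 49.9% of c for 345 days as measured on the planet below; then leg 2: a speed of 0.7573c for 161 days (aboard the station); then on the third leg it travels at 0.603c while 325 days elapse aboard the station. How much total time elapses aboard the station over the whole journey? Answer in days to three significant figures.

Leg 1: β = 0.499; γ = 1/√(1 − 0.499²) = 1/√0.7510 = 1.154; τ_1 = 345/1.154 = 299.0 days.
Leg 2: 161 days is already measured aboard the station.
Leg 3: 325 days is already measured aboard the station.
Total: 299.0 + 161.0 + 325.0 days.

τ = 785 days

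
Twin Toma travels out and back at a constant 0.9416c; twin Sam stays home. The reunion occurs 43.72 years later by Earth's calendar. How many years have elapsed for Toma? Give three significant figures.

γ = 1/√(1 − 0.9416²) = 1/√0.1134 = 2.970
Toma's clock measures proper time along the trip: τ = Δt/γ = 43.72/2.970 years.

τ = 14.7 years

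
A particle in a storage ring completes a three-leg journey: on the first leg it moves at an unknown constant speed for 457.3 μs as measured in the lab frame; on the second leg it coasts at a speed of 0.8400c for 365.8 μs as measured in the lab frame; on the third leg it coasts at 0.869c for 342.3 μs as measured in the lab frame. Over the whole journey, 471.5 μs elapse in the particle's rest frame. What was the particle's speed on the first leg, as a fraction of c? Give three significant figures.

β = 0.974

Leg 1: speed unknown; τ_1 = 457.3/γ_1.
Leg 2: γ = 1/√(1 − 0.8400²) = 1/√0.2944 = 1.843; τ_2 = 365.8/1.843 = 198.5 μs.
Leg 3: γ = 1/√(1 − 0.869²) = 1/√0.2448 = 2.021; τ_3 = 342.3/2.021 = 169.4 μs.
Total proper time: τ_1 + 198.5 + 169.4 = 471.5, so τ_1 = 471.5 − 367.9 = 103.6 μs.
γ_1 = 457.3/103.6 = 4.412; β = √(1 − 1/γ²) = √0.9486.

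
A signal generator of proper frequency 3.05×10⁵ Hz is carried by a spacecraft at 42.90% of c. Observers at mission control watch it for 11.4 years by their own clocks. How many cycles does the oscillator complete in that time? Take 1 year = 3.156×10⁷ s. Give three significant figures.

N = 9.91×10¹³

β = 0.4290; γ = 1/√(1 − 0.4290²) = 1/√0.8160 = 1.107
During 11.4 years of lab time, the oscillator's proper time advances by τ = Δt/γ = 11.4/1.107 = 10.30 years = 3.250×10⁸ s.
N = f × τ = 3.05×10⁵ × 3.250×10⁸ = 9.912×10¹³.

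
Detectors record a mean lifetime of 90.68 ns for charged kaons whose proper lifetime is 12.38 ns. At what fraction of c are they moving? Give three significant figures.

v = 0.991c

γ = Δt/τ₀ = 90.68/12.38 = 7.325
β = √(1 − 1/γ²) = √(1 − 0.01864) = √0.9814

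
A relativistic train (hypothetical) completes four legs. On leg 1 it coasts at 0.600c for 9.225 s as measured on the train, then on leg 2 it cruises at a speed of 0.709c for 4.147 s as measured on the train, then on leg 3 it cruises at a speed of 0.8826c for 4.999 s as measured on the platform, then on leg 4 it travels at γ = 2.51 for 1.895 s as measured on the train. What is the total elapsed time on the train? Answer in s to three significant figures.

τ = 17.6 s

Leg 1: 9.225 s is already measured on the train.
Leg 2: 4.147 s is already measured on the train.
Leg 3: γ = 1/√(1 − 0.8826²) = 1/√0.2210 = 2.127; τ_3 = 4.999/2.127 = 2.350 s.
Leg 4: 1.895 s is already measured on the train.
Total: 9.225 + 4.147 + 2.350 + 1.895 s.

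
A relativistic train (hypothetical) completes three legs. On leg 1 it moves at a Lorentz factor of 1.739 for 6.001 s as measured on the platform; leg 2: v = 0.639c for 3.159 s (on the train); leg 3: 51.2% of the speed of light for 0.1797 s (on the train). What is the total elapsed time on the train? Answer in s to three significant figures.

Leg 1: γ = 1.739; τ_1 = 6.001/1.739 = 3.451 s.
Leg 2: 3.159 s is already measured on the train.
Leg 3: 0.1797 s is already measured on the train.
Total: 3.451 + 3.159 + 0.1797 s.

τ = 6.79 s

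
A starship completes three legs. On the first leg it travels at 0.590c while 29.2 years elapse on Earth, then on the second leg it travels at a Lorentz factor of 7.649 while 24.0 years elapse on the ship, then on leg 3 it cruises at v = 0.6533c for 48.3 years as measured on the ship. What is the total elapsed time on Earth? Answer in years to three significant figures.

Leg 1: 29.2 years is already measured on Earth.
Leg 2: γ = 7.649; Δt_2 = 7.649 × 24.0 = 183.6 years.
Leg 3: γ = 1/√(1 − 0.6533²) = 1/√0.5732 = 1.321; Δt_3 = 1.321 × 48.3 = 63.80 years.
Total: 29.20 + 183.6 + 63.80 years.

Δt = 277 years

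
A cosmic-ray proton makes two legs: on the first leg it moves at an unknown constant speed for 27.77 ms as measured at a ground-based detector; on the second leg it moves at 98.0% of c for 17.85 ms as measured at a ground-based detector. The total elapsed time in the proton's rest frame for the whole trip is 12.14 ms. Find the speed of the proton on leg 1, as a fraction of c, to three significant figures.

Leg 1: speed unknown; τ_1 = 27.77/γ_1.
Leg 2: β = 0.980; γ = 1/√(1 − 0.980²) = 1/√0.03960 = 5.025; τ_2 = 17.85/5.025 = 3.552 ms.
Total proper time: τ_1 + 3.552 = 12.14, so τ_1 = 12.14 − 3.552 = 8.588 ms.
γ_1 = 27.77/8.588 = 3.234; β = √(1 − 1/γ²) = √0.9044.

β = 0.951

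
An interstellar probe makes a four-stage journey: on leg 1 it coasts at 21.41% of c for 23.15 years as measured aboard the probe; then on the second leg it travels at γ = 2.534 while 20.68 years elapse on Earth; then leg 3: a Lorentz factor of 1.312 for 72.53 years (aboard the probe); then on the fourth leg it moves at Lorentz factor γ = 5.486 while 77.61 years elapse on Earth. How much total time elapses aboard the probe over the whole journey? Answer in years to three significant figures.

τ = 118 years

Leg 1: 23.15 years is already measured aboard the probe.
Leg 2: γ = 2.534; τ_2 = 20.68/2.534 = 8.161 years.
Leg 3: 72.53 years is already measured aboard the probe.
Leg 4: γ = 5.486; τ_4 = 77.61/5.486 = 14.15 years.
Total: 23.15 + 8.161 + 72.53 + 14.15 years.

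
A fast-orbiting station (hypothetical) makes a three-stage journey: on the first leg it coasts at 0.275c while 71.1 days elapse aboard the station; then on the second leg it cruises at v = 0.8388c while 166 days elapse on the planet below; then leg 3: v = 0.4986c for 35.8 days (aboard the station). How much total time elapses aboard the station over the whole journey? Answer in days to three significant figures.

τ = 197 days

Leg 1: 71.1 days is already measured aboard the station.
Leg 2: γ = 1/√(1 − 0.8388²) = 1/√0.2964 = 1.837; τ_2 = 166/1.837 = 90.38 days.
Leg 3: 35.8 days is already measured aboard the station.
Total: 71.10 + 90.38 + 35.80 days.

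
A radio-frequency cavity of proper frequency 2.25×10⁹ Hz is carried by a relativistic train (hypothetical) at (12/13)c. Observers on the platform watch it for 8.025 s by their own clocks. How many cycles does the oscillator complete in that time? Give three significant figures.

N = 6.94×10⁹

γ = 1/√(1 − (12/13)²) = 13/5 = 2.600
During 8.025 s of lab time, the oscillator's proper time advances by τ = Δt/γ = 8.025/2.600 = 3.087 s = 3.087×10⁰ s.
N = f × τ = 2.25×10⁹ × 3.087×10⁰ = 6.945×10⁹.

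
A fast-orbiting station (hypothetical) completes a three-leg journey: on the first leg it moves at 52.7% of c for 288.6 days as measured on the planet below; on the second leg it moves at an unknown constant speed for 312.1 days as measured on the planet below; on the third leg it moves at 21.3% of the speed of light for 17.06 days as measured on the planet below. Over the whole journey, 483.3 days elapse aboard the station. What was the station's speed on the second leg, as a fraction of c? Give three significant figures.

β = 0.705

Leg 1: β = 0.527; γ = 1/√(1 − 0.527²) = 1/√0.7223 = 1.177; τ_1 = 288.6/1.177 = 245.3 days.
Leg 2: speed unknown; τ_2 = 312.1/γ_2.
Leg 3: β = 0.213; γ = 1/√(1 − 0.213²) = 1/√0.9546 = 1.023; τ_3 = 17.06/1.023 = 16.67 days.
Total proper time: 245.3 + τ_2 + 16.67 = 483.3, so τ_2 = 483.3 − 261.9 = 221.4 days.
γ_2 = 312.1/221.4 = 1.410; β = √(1 − 1/γ²) = √0.4969.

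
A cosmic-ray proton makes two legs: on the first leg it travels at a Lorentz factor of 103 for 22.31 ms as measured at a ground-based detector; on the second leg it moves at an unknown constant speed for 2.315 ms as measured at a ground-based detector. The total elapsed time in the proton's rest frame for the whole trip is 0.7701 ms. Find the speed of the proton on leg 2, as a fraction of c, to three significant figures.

β = 0.971

Leg 1: γ = 103; τ_1 = 22.31/103.0 = 0.2166 ms.
Leg 2: speed unknown; τ_2 = 2.315/γ_2.
Total proper time: 0.2166 + τ_2 = 0.7701, so τ_2 = 0.7701 − 0.2166 = 0.5535 ms.
γ_2 = 2.315/0.5535 = 4.182; β = √(1 − 1/γ²) = √0.9428.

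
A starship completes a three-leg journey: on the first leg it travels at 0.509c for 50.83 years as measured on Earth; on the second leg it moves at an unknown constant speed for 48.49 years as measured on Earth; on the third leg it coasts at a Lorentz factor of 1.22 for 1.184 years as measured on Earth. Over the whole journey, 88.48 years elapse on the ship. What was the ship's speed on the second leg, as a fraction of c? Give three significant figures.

β = 0.431

Leg 1: γ = 1/√(1 − 0.509²) = 1/√0.7409 = 1.162; τ_1 = 50.83/1.162 = 43.75 years.
Leg 2: speed unknown; τ_2 = 48.49/γ_2.
Leg 3: γ = 1.22; τ_3 = 1.184/1.220 = 0.9705 years.
Total proper time: 43.75 + τ_2 + 0.9705 = 88.48, so τ_2 = 88.48 − 44.72 = 43.76 years.
γ_2 = 48.49/43.76 = 1.108; β = √(1 − 1/γ²) = √0.1857.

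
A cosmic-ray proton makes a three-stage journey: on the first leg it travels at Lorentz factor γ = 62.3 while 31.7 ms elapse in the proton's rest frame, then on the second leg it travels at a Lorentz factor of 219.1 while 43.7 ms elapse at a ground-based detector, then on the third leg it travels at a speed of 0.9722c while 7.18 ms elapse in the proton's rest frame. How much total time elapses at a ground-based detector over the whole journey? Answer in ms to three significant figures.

Leg 1: γ = 62.3; Δt_1 = 62.30 × 31.7 = 1975 ms.
Leg 2: 43.7 ms is already measured at a ground-based detector.
Leg 3: γ = 1/√(1 − 0.9722²) = 1/√0.05483 = 4.271; Δt_3 = 4.271 × 7.18 = 30.66 ms.
Total: 1975 + 43.70 + 30.66 ms.

Δt = 2050 ms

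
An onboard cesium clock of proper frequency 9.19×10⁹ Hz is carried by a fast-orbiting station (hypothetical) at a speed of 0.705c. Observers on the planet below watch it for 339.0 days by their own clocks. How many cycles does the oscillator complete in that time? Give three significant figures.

N = 1.91×10¹⁷

γ = 1/√(1 − 0.705²) = 1/√0.5030 = 1.410
During 339.0 days of lab time, the oscillator's proper time advances by τ = Δt/γ = 339.0/1.410 = 240.4 days = 2.077×10⁷ s.
N = f × τ = 9.19×10⁹ × 2.077×10⁷ = 1.909×10¹⁷.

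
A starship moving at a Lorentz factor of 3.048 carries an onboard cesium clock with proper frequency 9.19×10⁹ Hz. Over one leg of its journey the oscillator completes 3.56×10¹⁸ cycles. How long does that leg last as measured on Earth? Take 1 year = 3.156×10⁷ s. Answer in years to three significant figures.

γ = 3.048
Proper time for N cycles: τ = N/f = 3.56×10¹⁸/(9.19×10⁹) = 3.874×10⁸ s = 12.27 years.
Lab-frame duration Δt = γτ = 3.048 × 12.27 = 37.41 years.

Δt = 37.4 years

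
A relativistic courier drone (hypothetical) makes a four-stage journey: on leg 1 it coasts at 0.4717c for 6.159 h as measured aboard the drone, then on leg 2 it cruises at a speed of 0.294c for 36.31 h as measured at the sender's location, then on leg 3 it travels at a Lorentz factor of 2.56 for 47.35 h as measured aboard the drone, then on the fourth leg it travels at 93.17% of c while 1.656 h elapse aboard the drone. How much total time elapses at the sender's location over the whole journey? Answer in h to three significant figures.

Δt = 169 h

Leg 1: γ = 1/√(1 − 0.4717²) = 1/√0.7775 = 1.134; Δt_1 = 1.134 × 6.159 = 6.985 h.
Leg 2: 36.31 h is already measured at the sender's location.
Leg 3: γ = 2.56; Δt_3 = 2.560 × 47.35 = 121.2 h.
Leg 4: β = 0.9317; γ = 1/√(1 − 0.9317²) = 1/√0.1319 = 2.753; Δt_4 = 2.753 × 1.656 = 4.559 h.
Total: 6.985 + 36.31 + 121.2 + 4.559 h.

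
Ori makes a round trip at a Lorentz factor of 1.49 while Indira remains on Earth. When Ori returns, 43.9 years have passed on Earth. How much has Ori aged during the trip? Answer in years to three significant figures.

τ = 29.5 years

γ = 1.49
Ori's clock measures proper time along the trip: τ = Δt/γ = 43.9/1.490 years.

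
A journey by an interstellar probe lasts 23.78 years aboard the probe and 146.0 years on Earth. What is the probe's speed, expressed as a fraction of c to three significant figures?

The proper time is measured aboard the probe (both events occur at the probe's location); Δt is measured on Earth. γ = Δt/τ = 146.0/23.78 = 6.140.
β = √(1 − 1/γ²) = √(1 − 0.02653) = √0.9735

β = 0.987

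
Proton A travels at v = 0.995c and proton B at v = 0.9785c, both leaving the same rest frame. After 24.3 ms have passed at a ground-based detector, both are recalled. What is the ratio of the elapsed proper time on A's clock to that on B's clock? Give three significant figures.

τ_A/τ_B = 0.484

A: γ = 1/√(1 − 0.995²) = 1/√0.009975 = 10.01. B: γ = 1/√(1 − 0.9785²) = 1/√0.04254 = 4.849.
τ_A/τ_B = γ_B/γ_A = 4.849/10.01 = 0.4842, so τ_A/τ_B = 0.4842.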